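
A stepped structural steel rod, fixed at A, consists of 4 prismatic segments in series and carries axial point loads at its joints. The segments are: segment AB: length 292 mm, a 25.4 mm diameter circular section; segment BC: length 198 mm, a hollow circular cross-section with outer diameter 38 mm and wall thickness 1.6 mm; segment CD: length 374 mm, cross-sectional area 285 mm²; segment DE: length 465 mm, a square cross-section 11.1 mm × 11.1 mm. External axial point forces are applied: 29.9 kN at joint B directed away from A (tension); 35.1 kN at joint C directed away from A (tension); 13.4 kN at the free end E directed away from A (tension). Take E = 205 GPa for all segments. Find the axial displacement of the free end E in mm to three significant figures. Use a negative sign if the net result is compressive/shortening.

Internal axial forces (sectioning from the free end, tension +): N_DE = 13.4 kN, N_CD = 13.4 kN, N_BC = 48.5 kN, N_AB = 78.4 kN.
A_AB = 506.7 mm².
A_BC = 183 mm².
A_DE = 123.2 mm².
δ_AB = 78400·292/(506.7·205000) = 0.2204 mm
δ_BC = 48500·198/(183·205000) = 0.256 mm
δ_CD = 13400·374/(285·205000) = 0.08578 mm
δ_DE = 13400·465/(123.2·205000) = 0.2467 mm
δ = Σδ_i = 0.8089 mm.

0.809 mm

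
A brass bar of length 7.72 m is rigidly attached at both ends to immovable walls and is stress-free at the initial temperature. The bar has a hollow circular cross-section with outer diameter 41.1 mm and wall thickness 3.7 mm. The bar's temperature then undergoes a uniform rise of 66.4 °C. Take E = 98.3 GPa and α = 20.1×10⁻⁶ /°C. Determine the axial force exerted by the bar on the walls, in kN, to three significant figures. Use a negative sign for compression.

-57.0 kN

Free thermal expansion αLΔT = 20.1e-6 · 7720 · 66.4 = 10.3 mm.
The walls impose strain ε = −(10.3)/7720 = -1.3346e-03; σ = Eε = 98300 · -1.3346e-03 = -131.2 MPa.
Wall reaction R = σ·A = -131.2·434.7 = -57030 N = -57.03 kN.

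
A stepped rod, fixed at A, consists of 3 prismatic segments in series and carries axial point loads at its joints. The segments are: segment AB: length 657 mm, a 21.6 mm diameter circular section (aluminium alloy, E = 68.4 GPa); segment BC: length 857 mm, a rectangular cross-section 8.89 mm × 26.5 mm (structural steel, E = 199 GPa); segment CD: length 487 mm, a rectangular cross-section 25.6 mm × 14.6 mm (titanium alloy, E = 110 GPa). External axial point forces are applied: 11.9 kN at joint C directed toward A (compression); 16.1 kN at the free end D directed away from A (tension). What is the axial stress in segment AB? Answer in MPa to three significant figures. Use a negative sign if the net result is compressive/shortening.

Internal axial forces (sectioning from the free end, tension +): N_CD = 16.1 kN, N_BC = 4.2 kN, N_AB = 4.2 kN.
A_AB = 366.4 mm².
σ_AB = N_AB/A_AB = 4200/366.4 = 11.46 MPa.

11.5 MPa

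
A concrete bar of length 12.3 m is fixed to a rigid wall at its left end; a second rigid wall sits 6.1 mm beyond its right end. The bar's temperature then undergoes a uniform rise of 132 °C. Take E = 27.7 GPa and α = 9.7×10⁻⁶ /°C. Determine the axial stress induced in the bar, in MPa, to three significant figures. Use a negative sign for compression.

-21.7 MPa

Free thermal expansion αLΔT = 9.7e-6 · 12300 · 132 = 15.75 mm.
The walls engage after the gap closes; constrained expansion = 15.75 − 6.1 = 9.649 mm.
The walls impose strain ε = −(9.649)/12300 = -7.8447e-04; σ = Eε = 27700 · -7.8447e-04 = -21.73 MPa.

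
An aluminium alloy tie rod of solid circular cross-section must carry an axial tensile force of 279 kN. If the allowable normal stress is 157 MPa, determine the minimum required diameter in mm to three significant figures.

Required area A ≥ P/σ_allow = 279000/157 = 1777 mm².
For a solid circular section, d ≥ √(4A/π) = 47.57 mm.

47.6 mm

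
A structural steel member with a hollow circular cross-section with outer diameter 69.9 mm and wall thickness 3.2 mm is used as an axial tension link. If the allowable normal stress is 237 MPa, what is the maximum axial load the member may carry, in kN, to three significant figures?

A = 670.5 mm².
P_max = σ_allow · A = 237 · 670.5 = 158900 N = 158.9 kN.

159 kN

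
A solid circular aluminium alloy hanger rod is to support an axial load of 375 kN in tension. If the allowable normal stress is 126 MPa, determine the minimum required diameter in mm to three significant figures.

Required area A ≥ P/σ_allow = 375000/126 = 2976 mm².
For a solid circular section, d ≥ √(4A/π) = 61.56 mm.

61.6 mm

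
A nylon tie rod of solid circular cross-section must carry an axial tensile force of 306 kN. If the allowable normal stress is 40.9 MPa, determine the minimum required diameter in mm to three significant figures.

97.6 mm

Required area A ≥ P/σ_allow = 306000/40.9 = 7482 mm².
For a solid circular section, d ≥ √(4A/π) = 97.6 mm.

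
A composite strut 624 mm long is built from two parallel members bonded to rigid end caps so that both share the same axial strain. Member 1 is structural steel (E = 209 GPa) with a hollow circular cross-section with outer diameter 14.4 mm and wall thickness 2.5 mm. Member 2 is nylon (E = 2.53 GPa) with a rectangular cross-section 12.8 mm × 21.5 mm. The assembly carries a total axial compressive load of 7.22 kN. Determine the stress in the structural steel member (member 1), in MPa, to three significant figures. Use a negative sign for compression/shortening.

-74.6 MPa

A_1 = 93.46 mm².
A_2 = 275.2 mm².
Equal strain + equilibrium ⇒ each member carries load in proportion to AE: A₁E₁ = 19530000 N, A₂E₂ = 696300 N, ΣAE = 20230000 N.
σ₁ = P·E₁/ΣAE = -7220·209000/20230000 = -74.59 MPa.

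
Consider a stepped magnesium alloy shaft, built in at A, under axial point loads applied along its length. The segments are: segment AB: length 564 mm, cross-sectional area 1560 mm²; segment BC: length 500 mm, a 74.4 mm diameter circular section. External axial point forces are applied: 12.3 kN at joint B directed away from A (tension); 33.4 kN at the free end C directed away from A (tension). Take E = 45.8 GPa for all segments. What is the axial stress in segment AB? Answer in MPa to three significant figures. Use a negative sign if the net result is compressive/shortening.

Internal axial forces (sectioning from the free end, tension +): N_BC = 33.4 kN, N_AB = 45.7 kN.
σ_AB = N_AB/A_AB = 45700/1560 = 29.29 MPa.

29.3 MPa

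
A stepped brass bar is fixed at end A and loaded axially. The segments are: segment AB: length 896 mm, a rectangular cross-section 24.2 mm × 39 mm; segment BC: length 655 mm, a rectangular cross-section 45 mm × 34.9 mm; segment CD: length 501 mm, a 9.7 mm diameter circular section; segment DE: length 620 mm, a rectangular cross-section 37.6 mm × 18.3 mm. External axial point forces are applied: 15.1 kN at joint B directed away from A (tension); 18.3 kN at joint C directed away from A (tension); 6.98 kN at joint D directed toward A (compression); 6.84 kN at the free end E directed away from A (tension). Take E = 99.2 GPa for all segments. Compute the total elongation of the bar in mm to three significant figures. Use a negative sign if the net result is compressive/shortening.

Internal axial forces (sectioning from the free end, tension +): N_DE = 6.84 kN, N_CD = -0.14 kN, N_BC = 18.16 kN, N_AB = 33.26 kN.
A_AB = 943.8 mm².
A_BC = 1570 mm².
A_CD = 73.9 mm².
A_DE = 688.1 mm².
δ_AB = 33260·896/(943.8·99200) = 0.3183 mm
δ_BC = 18160·655/(1570·99200) = 0.07635 mm
δ_CD = -140·501/(73.9·99200) = -0.009568 mm
δ_DE = 6840·620/(688.1·99200) = 0.06213 mm
δ = Σδ_i = 0.4472 mm.

0.447 mm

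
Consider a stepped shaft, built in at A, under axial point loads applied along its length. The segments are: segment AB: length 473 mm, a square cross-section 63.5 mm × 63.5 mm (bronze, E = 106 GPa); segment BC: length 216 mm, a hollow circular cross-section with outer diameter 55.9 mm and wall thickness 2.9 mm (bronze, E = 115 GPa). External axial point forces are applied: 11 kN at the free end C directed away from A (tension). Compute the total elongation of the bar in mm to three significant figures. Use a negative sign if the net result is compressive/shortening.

0.0550 mm

Internal axial forces (sectioning from the free end, tension +): N_BC = 11 kN, N_AB = 11 kN.
A_AB = 4032 mm².
A_BC = 482.9 mm².
δ_AB = 11000·473/(4032·106000) = 0.01217 mm
δ_BC = 11000·216/(482.9·115000) = 0.04279 mm
δ = Σδ_i = 0.05496 mm.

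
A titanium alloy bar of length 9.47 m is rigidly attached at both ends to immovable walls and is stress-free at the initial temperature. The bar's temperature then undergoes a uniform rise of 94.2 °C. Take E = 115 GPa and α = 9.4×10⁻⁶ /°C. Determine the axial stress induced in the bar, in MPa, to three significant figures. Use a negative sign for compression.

-102 MPa

Free thermal expansion αLΔT = 9.4e-6 · 9470 · 94.2 = 8.385 mm.
The walls impose strain ε = −(8.385)/9470 = -8.8548e-04; σ = Eε = 115000 · -8.8548e-04 = -101.8 MPa.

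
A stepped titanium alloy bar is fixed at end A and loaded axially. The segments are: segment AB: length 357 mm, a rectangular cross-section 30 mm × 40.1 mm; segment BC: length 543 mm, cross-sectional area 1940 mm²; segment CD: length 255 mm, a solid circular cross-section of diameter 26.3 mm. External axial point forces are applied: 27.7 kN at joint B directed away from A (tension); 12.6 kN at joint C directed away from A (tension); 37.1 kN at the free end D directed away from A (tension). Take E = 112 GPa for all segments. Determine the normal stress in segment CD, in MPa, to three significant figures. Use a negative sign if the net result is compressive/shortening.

Internal axial forces (sectioning from the free end, tension +): N_CD = 37.1 kN, N_BC = 49.7 kN, N_AB = 77.4 kN.
A_CD = 543.3 mm².
σ_CD = N_CD/A_CD = 37100/543.3 = 68.29 MPa.

68.3 MPa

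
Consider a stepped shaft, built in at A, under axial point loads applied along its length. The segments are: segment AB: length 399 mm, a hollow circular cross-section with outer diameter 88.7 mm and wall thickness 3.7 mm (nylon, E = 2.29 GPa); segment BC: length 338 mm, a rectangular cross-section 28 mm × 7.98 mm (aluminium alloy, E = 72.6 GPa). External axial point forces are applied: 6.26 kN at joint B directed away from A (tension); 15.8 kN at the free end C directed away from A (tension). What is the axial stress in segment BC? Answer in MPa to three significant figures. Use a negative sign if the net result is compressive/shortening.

Internal axial forces (sectioning from the free end, tension +): N_BC = 15.8 kN, N_AB = 22.06 kN.
A_BC = 223.4 mm².
σ_BC = N_BC/A_BC = 15800/223.4 = 70.71 MPa.

70.7 MPa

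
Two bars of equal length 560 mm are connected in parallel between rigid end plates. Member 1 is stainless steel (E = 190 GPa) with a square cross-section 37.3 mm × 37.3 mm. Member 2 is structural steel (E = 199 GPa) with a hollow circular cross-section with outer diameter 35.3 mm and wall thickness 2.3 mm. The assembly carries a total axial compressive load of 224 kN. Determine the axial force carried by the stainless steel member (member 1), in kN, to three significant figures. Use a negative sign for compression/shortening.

A_1 = 1391 mm².
A_2 = 238.4 mm².
Equal strain + equilibrium ⇒ each member carries load in proportion to AE: A₁E₁ = 264300000 N, A₂E₂ = 47450000 N, ΣAE = 311800000 N.
F₁ = P·A₁E₁/ΣAE = -224000·264300000/311800000 = -189900 N.

-190 kN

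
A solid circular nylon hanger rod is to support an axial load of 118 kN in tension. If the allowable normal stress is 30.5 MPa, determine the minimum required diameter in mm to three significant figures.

Required area A ≥ P/σ_allow = 118000/30.5 = 3869 mm².
For a solid circular section, d ≥ √(4A/π) = 70.19 mm.

70.2 mm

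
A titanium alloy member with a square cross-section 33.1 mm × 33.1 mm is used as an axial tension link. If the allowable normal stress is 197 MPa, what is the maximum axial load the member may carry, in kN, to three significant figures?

216 kN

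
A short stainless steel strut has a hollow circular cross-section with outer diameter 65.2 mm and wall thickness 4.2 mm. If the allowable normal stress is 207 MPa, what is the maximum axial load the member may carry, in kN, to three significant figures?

167 kN

A = 804.9 mm².
P_max = σ_allow · A = 207 · 804.9 = 166600 N = 166.6 kN.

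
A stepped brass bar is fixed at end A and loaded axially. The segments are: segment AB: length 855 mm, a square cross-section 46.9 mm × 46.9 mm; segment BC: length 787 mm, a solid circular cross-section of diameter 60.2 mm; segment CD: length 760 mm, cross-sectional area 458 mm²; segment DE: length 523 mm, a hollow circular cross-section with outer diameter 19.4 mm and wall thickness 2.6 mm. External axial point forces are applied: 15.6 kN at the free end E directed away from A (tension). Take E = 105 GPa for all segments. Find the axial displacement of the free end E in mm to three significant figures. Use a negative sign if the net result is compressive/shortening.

Internal axial forces (sectioning from the free end, tension +): N_DE = 15.6 kN, N_CD = 15.6 kN, N_BC = 15.6 kN, N_AB = 15.6 kN.
A_AB = 2200 mm².
A_BC = 2846 mm².
A_DE = 137.2 mm².
δ_AB = 15600·855/(2200·105000) = 0.05775 mm
δ_BC = 15600·787/(2846·105000) = 0.04108 mm
δ_CD = 15600·760/(458·105000) = 0.2465 mm
δ_DE = 15600·523/(137.2·105000) = 0.5662 mm
δ = Σδ_i = 0.9116 mm.

0.912 mm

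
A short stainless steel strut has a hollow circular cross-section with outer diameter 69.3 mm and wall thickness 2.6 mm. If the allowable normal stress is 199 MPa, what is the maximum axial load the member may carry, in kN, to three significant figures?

A = 544.8 mm².
P_max = σ_allow · A = 199 · 544.8 = 108400 N = 108.4 kN.

108 kN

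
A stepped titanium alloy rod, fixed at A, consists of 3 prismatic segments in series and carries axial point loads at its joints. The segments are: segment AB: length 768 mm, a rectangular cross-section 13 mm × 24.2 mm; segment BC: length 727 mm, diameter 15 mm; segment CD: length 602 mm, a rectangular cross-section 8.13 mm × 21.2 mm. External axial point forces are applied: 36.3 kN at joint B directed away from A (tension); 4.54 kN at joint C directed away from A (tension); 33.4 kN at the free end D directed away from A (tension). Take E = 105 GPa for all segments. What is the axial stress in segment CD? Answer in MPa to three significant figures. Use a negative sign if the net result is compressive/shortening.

194 MPa

Internal axial forces (sectioning from the free end, tension +): N_CD = 33.4 kN, N_BC = 37.94 kN, N_AB = 74.24 kN.
A_CD = 172.4 mm².
σ_CD = N_CD/A_CD = 33400/172.4 = 193.8 MPa.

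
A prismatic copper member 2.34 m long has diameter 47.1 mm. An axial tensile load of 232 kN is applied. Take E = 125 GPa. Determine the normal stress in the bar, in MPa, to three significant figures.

A = 1742 mm².
σ = N/A = 232000/1742 = 133.2 MPa.

133 MPa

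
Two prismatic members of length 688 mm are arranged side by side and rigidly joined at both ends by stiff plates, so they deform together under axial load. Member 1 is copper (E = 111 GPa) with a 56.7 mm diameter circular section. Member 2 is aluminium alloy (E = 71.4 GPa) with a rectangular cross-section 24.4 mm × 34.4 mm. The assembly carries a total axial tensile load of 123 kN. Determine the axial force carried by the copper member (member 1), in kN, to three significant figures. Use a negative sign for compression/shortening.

101 kN

A_1 = 2525 mm².
A_2 = 839.4 mm².
Equal strain + equilibrium ⇒ each member carries load in proportion to AE: A₁E₁ = 280300000 N, A₂E₂ = 59930000 N, ΣAE = 340200000 N.
F₁ = P·A₁E₁/ΣAE = 123000·280300000/340200000 = 101300 N.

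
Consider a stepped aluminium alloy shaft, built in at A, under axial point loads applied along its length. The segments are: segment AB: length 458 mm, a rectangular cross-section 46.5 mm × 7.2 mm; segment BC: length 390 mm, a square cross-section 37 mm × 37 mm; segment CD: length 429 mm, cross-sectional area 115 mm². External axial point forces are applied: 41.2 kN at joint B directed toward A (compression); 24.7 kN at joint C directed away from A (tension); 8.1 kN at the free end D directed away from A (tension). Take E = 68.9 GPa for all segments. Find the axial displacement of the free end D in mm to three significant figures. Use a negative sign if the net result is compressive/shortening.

Internal axial forces (sectioning from the free end, tension +): N_CD = 8.1 kN, N_BC = 32.8 kN, N_AB = -8.4 kN.
A_AB = 334.8 mm².
A_BC = 1369 mm².
δ_AB = -8400·458/(334.8·68900) = -0.1668 mm
δ_BC = 32800·390/(1369·68900) = 0.1356 mm
δ_CD = 8100·429/(115·68900) = 0.4386 mm
δ = Σδ_i = 0.4074 mm.

0.407 mm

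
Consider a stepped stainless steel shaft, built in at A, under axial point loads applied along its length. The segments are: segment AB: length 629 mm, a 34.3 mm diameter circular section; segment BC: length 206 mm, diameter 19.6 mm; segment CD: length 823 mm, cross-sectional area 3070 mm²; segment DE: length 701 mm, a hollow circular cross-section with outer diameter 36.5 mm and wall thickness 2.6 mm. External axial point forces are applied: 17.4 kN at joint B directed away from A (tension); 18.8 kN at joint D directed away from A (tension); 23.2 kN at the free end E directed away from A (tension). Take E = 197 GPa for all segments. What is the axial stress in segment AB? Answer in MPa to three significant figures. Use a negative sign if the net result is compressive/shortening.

64.3 MPa

Internal axial forces (sectioning from the free end, tension +): N_DE = 23.2 kN, N_CD = 42 kN, N_BC = 42 kN, N_AB = 59.4 kN.
A_AB = 924 mm².
σ_AB = N_AB/A_AB = 59400/924 = 64.28 MPa.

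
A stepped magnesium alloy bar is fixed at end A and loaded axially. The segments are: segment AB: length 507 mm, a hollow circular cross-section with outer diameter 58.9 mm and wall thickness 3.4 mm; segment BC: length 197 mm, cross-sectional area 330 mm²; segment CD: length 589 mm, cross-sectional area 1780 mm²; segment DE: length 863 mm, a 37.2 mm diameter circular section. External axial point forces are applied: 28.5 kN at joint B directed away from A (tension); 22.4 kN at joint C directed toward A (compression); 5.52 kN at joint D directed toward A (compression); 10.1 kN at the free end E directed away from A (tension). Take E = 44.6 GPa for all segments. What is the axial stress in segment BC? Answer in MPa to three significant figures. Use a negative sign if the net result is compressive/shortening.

-54.0 MPa

Internal axial forces (sectioning from the free end, tension +): N_DE = 10.1 kN, N_CD = 4.58 kN, N_BC = -17.82 kN, N_AB = 10.68 kN.
σ_BC = N_BC/A_BC = -17820/330 = -54 MPa.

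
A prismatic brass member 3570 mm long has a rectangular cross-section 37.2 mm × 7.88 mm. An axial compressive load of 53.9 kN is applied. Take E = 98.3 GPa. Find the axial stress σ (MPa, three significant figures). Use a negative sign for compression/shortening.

-184 MPa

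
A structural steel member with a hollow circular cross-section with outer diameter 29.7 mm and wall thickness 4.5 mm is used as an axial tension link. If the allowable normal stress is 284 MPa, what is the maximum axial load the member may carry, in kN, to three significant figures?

A = 356.3 mm².
P_max = σ_allow · A = 284 · 356.3 = 101200 N = 101.2 kN.

101 kN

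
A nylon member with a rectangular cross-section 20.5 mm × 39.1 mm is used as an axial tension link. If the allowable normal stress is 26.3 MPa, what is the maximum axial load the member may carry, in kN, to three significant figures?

21.1 kN

A = 801.6 mm².
P_max = σ_allow · A = 26.3 · 801.6 = 21080 N = 21.08 kN.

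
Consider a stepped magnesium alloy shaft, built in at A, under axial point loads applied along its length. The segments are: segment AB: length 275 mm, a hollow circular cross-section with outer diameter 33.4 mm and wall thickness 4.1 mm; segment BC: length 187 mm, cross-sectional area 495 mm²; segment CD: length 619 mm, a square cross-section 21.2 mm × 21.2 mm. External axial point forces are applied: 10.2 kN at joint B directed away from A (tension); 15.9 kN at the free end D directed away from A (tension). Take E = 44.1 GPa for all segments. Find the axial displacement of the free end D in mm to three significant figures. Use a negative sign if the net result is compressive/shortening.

Internal axial forces (sectioning from the free end, tension +): N_CD = 15.9 kN, N_BC = 15.9 kN, N_AB = 26.1 kN.
A_AB = 377.4 mm².
A_CD = 449.4 mm².
δ_AB = 26100·275/(377.4·44100) = 0.4313 mm
δ_BC = 15900·187/(495·44100) = 0.1362 mm
δ_CD = 15900·619/(449.4·44100) = 0.4966 mm
δ = Σδ_i = 1.064 mm.

1.06 mm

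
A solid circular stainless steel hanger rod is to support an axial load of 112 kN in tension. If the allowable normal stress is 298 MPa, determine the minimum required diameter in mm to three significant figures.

Required area A ≥ P/σ_allow = 112000/298 = 375.8 mm².
For a solid circular section, d ≥ √(4A/π) = 21.88 mm.

21.9 mm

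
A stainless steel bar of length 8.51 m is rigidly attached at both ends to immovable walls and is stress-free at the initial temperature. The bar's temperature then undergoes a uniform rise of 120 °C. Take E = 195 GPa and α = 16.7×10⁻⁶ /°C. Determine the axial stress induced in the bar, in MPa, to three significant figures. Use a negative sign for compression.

-391 MPa

Free thermal expansion αLΔT = 16.7e-6 · 8510 · 120 = 17.05 mm.
The walls impose strain ε = −(17.05)/8510 = -2.0040e-03; σ = Eε = 195000 · -2.0040e-03 = -390.8 MPa.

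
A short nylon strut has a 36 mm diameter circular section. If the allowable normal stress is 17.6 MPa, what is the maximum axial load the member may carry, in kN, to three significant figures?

17.9 kN

A = 1018 mm².
P_max = σ_allow · A = 17.6 · 1018 = 17910 N = 17.91 kN.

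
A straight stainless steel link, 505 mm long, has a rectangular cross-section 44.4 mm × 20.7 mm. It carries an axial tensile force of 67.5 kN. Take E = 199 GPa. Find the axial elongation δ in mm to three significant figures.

0.186 mm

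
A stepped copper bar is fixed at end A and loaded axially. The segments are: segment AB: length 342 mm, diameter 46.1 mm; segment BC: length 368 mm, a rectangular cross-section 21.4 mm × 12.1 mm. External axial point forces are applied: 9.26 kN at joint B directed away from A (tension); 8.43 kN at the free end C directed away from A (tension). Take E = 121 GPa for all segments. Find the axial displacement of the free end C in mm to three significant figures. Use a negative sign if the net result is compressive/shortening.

0.129 mm

Internal axial forces (sectioning from the free end, tension +): N_BC = 8.43 kN, N_AB = 17.69 kN.
A_AB = 1669 mm².
A_BC = 258.9 mm².
δ_AB = 17690·342/(1669·121000) = 0.02996 mm
δ_BC = 8430·368/(258.9·121000) = 0.09901 mm
δ = Σδ_i = 0.129 mm.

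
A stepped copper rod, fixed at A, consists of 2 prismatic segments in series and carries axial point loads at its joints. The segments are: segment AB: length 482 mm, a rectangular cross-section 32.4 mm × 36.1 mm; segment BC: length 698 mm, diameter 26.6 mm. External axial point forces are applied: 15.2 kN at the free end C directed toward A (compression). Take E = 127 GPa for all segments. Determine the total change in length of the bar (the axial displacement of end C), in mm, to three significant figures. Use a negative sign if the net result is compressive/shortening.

-0.200 mm

Internal axial forces (sectioning from the free end, tension +): N_BC = -15.2 kN, N_AB = -15.2 kN.
A_AB = 1170 mm².
A_BC = 555.7 mm².
δ_AB = -15200·482/(1170·127000) = -0.04932 mm
δ_BC = -15200·698/(555.7·127000) = -0.1503 mm
δ = Σδ_i = -0.1997 mm.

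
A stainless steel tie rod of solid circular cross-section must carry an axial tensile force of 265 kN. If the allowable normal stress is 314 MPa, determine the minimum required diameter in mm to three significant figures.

32.8 mm

Required area A ≥ P/σ_allow = 265000/314 = 843.9 mm².
For a solid circular section, d ≥ √(4A/π) = 32.78 mm.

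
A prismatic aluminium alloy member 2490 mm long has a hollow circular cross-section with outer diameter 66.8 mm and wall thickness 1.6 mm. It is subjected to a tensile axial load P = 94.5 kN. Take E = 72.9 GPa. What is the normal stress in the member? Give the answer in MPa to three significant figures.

A = 327.7 mm².
σ = N/A = 94500/327.7 = 288.3 MPa.

288 MPa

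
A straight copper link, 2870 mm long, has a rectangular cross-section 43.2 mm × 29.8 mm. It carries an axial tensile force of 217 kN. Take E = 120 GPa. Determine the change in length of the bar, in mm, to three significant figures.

A = 1287 mm².
δ_mech = NL/(AE) = 217000·2870/(1287·120000) = 4.031 mm.

4.03 mm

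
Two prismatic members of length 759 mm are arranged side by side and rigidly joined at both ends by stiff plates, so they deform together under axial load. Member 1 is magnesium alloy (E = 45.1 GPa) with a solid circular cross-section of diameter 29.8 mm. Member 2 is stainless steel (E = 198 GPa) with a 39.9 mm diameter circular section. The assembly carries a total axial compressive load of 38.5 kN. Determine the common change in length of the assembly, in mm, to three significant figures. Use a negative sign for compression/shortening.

A_1 = 697.5 mm².
A_2 = 1250 mm².
Equal strain + equilibrium ⇒ each member carries load in proportion to AE: A₁E₁ = 31460000 N, A₂E₂ = 247600000 N, ΣAE = 279000000 N.
δ = PL/ΣAE = -38500·759/279000000 = -0.1047 mm.

-0.105 mm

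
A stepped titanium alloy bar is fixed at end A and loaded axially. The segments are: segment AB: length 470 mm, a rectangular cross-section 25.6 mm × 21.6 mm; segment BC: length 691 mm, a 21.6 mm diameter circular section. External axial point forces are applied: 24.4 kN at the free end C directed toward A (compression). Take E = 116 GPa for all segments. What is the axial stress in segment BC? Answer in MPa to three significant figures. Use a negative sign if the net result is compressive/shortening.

-66.6 MPa

Internal axial forces (sectioning from the free end, tension +): N_BC = -24.4 kN, N_AB = -24.4 kN.
A_BC = 366.4 mm².
σ_BC = N_BC/A_BC = -24400/366.4 = -66.59 MPa.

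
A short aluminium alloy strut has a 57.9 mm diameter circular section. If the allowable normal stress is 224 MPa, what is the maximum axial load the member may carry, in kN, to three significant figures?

590 kN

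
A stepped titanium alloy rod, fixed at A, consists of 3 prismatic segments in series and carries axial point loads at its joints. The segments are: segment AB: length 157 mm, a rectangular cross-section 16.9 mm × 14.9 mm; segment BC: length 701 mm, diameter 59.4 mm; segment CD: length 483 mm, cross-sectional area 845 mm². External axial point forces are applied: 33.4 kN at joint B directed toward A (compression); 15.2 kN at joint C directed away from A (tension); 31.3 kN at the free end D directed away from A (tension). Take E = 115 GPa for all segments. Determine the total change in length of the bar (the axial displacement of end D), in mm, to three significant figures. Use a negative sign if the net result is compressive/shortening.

Internal axial forces (sectioning from the free end, tension +): N_CD = 31.3 kN, N_BC = 46.5 kN, N_AB = 13.1 kN.
A_AB = 251.8 mm².
A_BC = 2771 mm².
δ_AB = 13100·157/(251.8·115000) = 0.07102 mm
δ_BC = 46500·701/(2771·115000) = 0.1023 mm
δ_CD = 31300·483/(845·115000) = 0.1556 mm
δ = Σδ_i = 0.3289 mm.

0.329 mm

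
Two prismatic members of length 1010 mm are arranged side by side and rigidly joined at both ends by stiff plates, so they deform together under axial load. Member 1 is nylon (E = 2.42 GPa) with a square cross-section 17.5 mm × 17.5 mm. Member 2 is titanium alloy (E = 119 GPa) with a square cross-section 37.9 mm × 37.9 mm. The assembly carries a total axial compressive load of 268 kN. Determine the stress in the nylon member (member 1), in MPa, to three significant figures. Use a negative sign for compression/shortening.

A_1 = 306.2 mm².
A_2 = 1436 mm².
Equal strain + equilibrium ⇒ each member carries load in proportion to AE: A₁E₁ = 741100 N, A₂E₂ = 170900000 N, ΣAE = 171700000 N.
σ₁ = P·E₁/ΣAE = -268000·2420/171700000 = -3.778 MPa.

-3.78 MPa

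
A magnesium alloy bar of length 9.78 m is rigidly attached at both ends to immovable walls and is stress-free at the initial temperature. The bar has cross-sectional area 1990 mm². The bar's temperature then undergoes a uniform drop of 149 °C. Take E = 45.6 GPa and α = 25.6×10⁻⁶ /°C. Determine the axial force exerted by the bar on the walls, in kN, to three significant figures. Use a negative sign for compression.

346 kN

Free thermal expansion αLΔT = 25.6e-6 · 9780 · -149 = -37.3 mm.
The walls impose strain ε = −(-37.3)/9780 = 3.8144e-03; σ = Eε = 45600 · 3.8144e-03 = 173.9 MPa.
Wall reaction R = σ·A = 173.9·1990 = 346100 N = 346.1 kN.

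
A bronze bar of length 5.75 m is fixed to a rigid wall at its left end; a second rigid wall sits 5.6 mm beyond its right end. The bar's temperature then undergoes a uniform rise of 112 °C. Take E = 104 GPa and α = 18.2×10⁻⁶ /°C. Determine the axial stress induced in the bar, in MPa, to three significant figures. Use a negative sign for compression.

Free thermal expansion αLΔT = 18.2e-6 · 5750 · 112 = 11.72 mm.
The walls engage after the gap closes; constrained expansion = 11.72 − 5.6 = 6.121 mm.
The walls impose strain ε = −(6.121)/5750 = -1.0645e-03; σ = Eε = 104000 · -1.0645e-03 = -110.7 MPa.

-111 MPa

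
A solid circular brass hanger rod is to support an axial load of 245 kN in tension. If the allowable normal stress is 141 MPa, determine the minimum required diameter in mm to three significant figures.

47.0 mm

Required area A ≥ P/σ_allow = 245000/141 = 1738 mm².
For a solid circular section, d ≥ √(4A/π) = 47.04 mm.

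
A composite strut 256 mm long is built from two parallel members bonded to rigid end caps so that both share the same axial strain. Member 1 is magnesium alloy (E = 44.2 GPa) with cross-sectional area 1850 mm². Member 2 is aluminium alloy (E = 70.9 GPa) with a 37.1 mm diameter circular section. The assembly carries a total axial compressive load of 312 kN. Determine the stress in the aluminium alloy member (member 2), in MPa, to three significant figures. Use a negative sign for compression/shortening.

-140 MPa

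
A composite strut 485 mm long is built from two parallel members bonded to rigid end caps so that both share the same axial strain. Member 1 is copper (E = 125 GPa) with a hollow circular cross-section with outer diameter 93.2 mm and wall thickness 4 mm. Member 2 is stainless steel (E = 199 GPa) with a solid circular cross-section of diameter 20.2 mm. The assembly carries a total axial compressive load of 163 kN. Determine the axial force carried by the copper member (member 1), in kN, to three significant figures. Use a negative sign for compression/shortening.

A_1 = 1121 mm².
A_2 = 320.5 mm².
Equal strain + equilibrium ⇒ each member carries load in proportion to AE: A₁E₁ = 140100000 N, A₂E₂ = 63770000 N, ΣAE = 203900000 N.
F₁ = P·A₁E₁/ΣAE = -163000·140100000/203900000 = -112000 N.

-112 kN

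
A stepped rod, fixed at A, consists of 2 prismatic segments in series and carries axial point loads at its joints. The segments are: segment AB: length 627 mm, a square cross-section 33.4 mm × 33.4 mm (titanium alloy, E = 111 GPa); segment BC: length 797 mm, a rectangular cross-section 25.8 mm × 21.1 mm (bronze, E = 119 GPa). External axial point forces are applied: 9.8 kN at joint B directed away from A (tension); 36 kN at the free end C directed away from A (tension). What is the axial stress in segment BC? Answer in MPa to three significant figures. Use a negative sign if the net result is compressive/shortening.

66.1 MPa

Internal axial forces (sectioning from the free end, tension +): N_BC = 36 kN, N_AB = 45.8 kN.
A_BC = 544.4 mm².
σ_BC = N_BC/A_BC = 36000/544.4 = 66.13 MPa.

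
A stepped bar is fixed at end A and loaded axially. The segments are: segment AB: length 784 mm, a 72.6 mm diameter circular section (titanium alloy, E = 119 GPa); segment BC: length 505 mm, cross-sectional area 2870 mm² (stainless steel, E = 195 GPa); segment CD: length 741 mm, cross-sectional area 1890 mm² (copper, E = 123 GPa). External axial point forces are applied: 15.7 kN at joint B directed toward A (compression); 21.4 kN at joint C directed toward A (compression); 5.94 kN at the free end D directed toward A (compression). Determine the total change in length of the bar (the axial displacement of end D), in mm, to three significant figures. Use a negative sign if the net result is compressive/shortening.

-0.112 mm

Internal axial forces (sectioning from the free end, tension +): N_CD = -5.94 kN, N_BC = -27.34 kN, N_AB = -43.04 kN.
A_AB = 4140 mm².
δ_AB = -43040·784/(4140·119000) = -0.0685 mm
δ_BC = -27340·505/(2870·195000) = -0.02467 mm
δ_CD = -5940·741/(1890·123000) = -0.01893 mm
δ = Σδ_i = -0.1121 mm.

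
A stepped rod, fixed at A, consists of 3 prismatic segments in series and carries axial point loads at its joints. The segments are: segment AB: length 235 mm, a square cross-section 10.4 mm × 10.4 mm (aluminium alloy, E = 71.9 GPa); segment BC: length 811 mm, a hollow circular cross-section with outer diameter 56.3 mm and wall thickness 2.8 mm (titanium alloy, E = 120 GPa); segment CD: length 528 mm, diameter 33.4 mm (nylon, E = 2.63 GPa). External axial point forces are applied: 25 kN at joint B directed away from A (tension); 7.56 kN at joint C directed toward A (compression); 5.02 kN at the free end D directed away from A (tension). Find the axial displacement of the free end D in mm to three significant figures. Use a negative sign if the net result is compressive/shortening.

1.79 mm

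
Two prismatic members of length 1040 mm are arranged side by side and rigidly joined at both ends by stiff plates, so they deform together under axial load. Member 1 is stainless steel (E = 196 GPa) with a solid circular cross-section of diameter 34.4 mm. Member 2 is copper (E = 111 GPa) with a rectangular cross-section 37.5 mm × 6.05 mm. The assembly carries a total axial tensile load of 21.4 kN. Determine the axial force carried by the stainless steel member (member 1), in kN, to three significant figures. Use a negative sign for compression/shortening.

18.8 kN

A_1 = 929.4 mm².
A_2 = 226.9 mm².
Equal strain + equilibrium ⇒ each member carries load in proportion to AE: A₁E₁ = 182200000 N, A₂E₂ = 25180000 N, ΣAE = 207300000 N.
F₁ = P·A₁E₁/ΣAE = 21400·182200000/207300000 = 18800 N.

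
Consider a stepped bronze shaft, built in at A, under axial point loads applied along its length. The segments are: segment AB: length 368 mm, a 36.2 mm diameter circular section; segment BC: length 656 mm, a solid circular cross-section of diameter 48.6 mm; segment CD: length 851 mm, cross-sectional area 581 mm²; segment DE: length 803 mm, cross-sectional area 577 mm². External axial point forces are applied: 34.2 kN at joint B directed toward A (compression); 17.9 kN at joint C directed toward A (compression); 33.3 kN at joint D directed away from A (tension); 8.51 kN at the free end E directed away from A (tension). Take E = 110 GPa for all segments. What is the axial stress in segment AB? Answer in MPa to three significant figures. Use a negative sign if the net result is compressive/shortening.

-10.0 MPa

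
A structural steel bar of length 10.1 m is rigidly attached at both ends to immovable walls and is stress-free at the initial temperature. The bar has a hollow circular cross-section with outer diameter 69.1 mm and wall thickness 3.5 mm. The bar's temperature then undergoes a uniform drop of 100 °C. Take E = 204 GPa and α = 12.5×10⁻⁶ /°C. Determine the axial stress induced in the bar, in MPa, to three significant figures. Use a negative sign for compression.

255 MPa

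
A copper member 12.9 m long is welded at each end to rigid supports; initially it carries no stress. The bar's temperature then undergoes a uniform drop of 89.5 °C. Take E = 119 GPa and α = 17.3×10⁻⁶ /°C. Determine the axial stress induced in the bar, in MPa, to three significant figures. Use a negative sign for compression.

184 MPa

Free thermal expansion αLΔT = 17.3e-6 · 12900 · -89.5 = -19.97 mm.
The walls impose strain ε = −(-19.97)/12900 = 1.5483e-03; σ = Eε = 119000 · 1.5483e-03 = 184.3 MPa.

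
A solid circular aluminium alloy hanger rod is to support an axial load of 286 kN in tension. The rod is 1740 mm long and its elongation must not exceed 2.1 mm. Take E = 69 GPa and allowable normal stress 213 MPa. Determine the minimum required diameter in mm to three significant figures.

66.1 mm

Required area A ≥ P/σ_allow = 286000/213 = 1343 mm².
For a solid circular section, d ≥ √(4A/π) = 41.35 mm.
Elongation limit: A ≥ PL/(Eδ_allow) = 286000·1740/(69000·2.1) = 3434 mm² ⇒ d ≥ 66.13 mm.
The elongation limit governs.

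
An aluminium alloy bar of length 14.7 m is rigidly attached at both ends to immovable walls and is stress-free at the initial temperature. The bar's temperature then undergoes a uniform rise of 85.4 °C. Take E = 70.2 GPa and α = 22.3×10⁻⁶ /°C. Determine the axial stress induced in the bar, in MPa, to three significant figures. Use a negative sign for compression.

-134 MPa

Free thermal expansion αLΔT = 22.3e-6 · 14700 · 85.4 = 27.99 mm.
The walls impose strain ε = −(27.99)/14700 = -1.9044e-03; σ = Eε = 70200 · -1.9044e-03 = -133.7 MPa.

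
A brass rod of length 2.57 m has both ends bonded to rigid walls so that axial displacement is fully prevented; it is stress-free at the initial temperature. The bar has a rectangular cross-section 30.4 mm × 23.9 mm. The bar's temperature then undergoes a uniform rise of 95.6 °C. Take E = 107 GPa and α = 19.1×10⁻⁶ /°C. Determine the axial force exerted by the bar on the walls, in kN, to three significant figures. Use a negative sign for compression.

-142 kN

Free thermal expansion αLΔT = 19.1e-6 · 2570 · 95.6 = 4.693 mm.
The walls impose strain ε = −(4.693)/2570 = -1.8260e-03; σ = Eε = 107000 · -1.8260e-03 = -195.4 MPa.
Wall reaction R = σ·A = -195.4·726.6 = -142000 N = -142 kN.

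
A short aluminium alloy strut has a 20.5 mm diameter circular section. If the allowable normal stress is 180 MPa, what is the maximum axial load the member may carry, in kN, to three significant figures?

A = 330.1 mm².
P_max = σ_allow · A = 180 · 330.1 = 59410 N = 59.41 kN.

59.4 kN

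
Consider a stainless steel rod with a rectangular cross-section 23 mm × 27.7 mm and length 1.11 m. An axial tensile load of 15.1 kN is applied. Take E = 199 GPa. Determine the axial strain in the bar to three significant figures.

1.19e-04

A = 637.1 mm².
σ = N/A = 23.7 MPa; ε = σ/E = 23.7/199000 = 1.191e-04.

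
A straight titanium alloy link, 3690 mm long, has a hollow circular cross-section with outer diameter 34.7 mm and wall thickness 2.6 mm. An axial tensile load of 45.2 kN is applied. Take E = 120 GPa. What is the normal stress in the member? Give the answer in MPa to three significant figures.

A = 262.2 mm².
σ = N/A = 45200/262.2 = 172.4 MPa.

172 MPa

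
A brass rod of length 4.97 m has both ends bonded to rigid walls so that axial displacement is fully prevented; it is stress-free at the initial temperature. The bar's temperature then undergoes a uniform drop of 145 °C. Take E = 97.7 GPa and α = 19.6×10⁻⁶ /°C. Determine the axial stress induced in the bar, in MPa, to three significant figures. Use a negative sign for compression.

278 MPa

Free thermal expansion αLΔT = 19.6e-6 · 4970 · -145 = -14.12 mm.
The walls impose strain ε = −(-14.12)/4970 = 2.8420e-03; σ = Eε = 97700 · 2.8420e-03 = 277.7 MPa.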